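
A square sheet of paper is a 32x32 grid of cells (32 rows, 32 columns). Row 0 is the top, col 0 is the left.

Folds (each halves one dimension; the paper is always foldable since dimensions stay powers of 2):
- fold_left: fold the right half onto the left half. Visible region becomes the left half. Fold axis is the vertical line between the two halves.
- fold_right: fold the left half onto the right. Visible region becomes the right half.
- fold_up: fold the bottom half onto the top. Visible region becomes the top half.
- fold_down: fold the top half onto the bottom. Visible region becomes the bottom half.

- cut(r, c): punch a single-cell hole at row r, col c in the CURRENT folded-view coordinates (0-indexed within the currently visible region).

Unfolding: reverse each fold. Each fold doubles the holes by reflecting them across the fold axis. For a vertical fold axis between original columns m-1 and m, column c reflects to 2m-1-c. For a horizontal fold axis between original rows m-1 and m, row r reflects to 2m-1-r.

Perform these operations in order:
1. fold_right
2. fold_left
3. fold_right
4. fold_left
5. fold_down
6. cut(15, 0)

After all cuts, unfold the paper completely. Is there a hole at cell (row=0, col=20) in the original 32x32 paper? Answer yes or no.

Op 1 fold_right: fold axis v@16; visible region now rows[0,32) x cols[16,32) = 32x16
Op 2 fold_left: fold axis v@24; visible region now rows[0,32) x cols[16,24) = 32x8
Op 3 fold_right: fold axis v@20; visible region now rows[0,32) x cols[20,24) = 32x4
Op 4 fold_left: fold axis v@22; visible region now rows[0,32) x cols[20,22) = 32x2
Op 5 fold_down: fold axis h@16; visible region now rows[16,32) x cols[20,22) = 16x2
Op 6 cut(15, 0): punch at orig (31,20); cuts so far [(31, 20)]; region rows[16,32) x cols[20,22) = 16x2
Unfold 1 (reflect across h@16): 2 holes -> [(0, 20), (31, 20)]
Unfold 2 (reflect across v@22): 4 holes -> [(0, 20), (0, 23), (31, 20), (31, 23)]
Unfold 3 (reflect across v@20): 8 holes -> [(0, 16), (0, 19), (0, 20), (0, 23), (31, 16), (31, 19), (31, 20), (31, 23)]
Unfold 4 (reflect across v@24): 16 holes -> [(0, 16), (0, 19), (0, 20), (0, 23), (0, 24), (0, 27), (0, 28), (0, 31), (31, 16), (31, 19), (31, 20), (31, 23), (31, 24), (31, 27), (31, 28), (31, 31)]
Unfold 5 (reflect across v@16): 32 holes -> [(0, 0), (0, 3), (0, 4), (0, 7), (0, 8), (0, 11), (0, 12), (0, 15), (0, 16), (0, 19), (0, 20), (0, 23), (0, 24), (0, 27), (0, 28), (0, 31), (31, 0), (31, 3), (31, 4), (31, 7), (31, 8), (31, 11), (31, 12), (31, 15), (31, 16), (31, 19), (31, 20), (31, 23), (31, 24), (31, 27), (31, 28), (31, 31)]
Holes: [(0, 0), (0, 3), (0, 4), (0, 7), (0, 8), (0, 11), (0, 12), (0, 15), (0, 16), (0, 19), (0, 20), (0, 23), (0, 24), (0, 27), (0, 28), (0, 31), (31, 0), (31, 3), (31, 4), (31, 7), (31, 8), (31, 11), (31, 12), (31, 15), (31, 16), (31, 19), (31, 20), (31, 23), (31, 24), (31, 27), (31, 28), (31, 31)]

Answer: yes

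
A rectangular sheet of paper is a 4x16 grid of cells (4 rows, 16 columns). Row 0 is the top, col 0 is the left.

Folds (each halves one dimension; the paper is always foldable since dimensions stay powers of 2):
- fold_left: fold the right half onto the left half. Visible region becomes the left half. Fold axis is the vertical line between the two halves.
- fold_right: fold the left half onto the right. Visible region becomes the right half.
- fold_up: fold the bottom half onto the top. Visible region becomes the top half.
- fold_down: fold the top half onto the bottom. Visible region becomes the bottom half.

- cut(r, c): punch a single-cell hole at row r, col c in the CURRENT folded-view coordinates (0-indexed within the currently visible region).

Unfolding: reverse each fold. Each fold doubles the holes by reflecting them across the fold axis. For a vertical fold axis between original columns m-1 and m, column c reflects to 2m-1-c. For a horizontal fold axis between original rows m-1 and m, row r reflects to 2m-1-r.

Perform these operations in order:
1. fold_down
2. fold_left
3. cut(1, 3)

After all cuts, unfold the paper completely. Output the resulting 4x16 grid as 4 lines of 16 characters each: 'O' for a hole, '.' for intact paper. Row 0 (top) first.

Answer: ...O........O...
................
................
...O........O...

Derivation:
Op 1 fold_down: fold axis h@2; visible region now rows[2,4) x cols[0,16) = 2x16
Op 2 fold_left: fold axis v@8; visible region now rows[2,4) x cols[0,8) = 2x8
Op 3 cut(1, 3): punch at orig (3,3); cuts so far [(3, 3)]; region rows[2,4) x cols[0,8) = 2x8
Unfold 1 (reflect across v@8): 2 holes -> [(3, 3), (3, 12)]
Unfold 2 (reflect across h@2): 4 holes -> [(0, 3), (0, 12), (3, 3), (3, 12)]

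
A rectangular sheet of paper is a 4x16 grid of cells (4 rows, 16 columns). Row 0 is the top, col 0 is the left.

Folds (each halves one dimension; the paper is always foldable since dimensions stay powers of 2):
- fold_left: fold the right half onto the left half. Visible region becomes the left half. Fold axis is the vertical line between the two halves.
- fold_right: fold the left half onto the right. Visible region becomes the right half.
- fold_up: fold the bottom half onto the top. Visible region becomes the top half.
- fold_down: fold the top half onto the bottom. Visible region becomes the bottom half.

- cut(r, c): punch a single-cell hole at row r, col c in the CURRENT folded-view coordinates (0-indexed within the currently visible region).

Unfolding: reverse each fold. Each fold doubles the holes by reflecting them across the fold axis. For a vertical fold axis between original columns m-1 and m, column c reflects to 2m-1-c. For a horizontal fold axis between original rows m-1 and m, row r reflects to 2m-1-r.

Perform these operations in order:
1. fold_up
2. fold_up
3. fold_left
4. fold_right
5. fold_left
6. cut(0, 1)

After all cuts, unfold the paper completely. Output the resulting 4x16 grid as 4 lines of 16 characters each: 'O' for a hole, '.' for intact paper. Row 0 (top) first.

Answer: .OO..OO..OO..OO.
.OO..OO..OO..OO.
.OO..OO..OO..OO.
.OO..OO..OO..OO.

Derivation:
Op 1 fold_up: fold axis h@2; visible region now rows[0,2) x cols[0,16) = 2x16
Op 2 fold_up: fold axis h@1; visible region now rows[0,1) x cols[0,16) = 1x16
Op 3 fold_left: fold axis v@8; visible region now rows[0,1) x cols[0,8) = 1x8
Op 4 fold_right: fold axis v@4; visible region now rows[0,1) x cols[4,8) = 1x4
Op 5 fold_left: fold axis v@6; visible region now rows[0,1) x cols[4,6) = 1x2
Op 6 cut(0, 1): punch at orig (0,5); cuts so far [(0, 5)]; region rows[0,1) x cols[4,6) = 1x2
Unfold 1 (reflect across v@6): 2 holes -> [(0, 5), (0, 6)]
Unfold 2 (reflect across v@4): 4 holes -> [(0, 1), (0, 2), (0, 5), (0, 6)]
Unfold 3 (reflect across v@8): 8 holes -> [(0, 1), (0, 2), (0, 5), (0, 6), (0, 9), (0, 10), (0, 13), (0, 14)]
Unfold 4 (reflect across h@1): 16 holes -> [(0, 1), (0, 2), (0, 5), (0, 6), (0, 9), (0, 10), (0, 13), (0, 14), (1, 1), (1, 2), (1, 5), (1, 6), (1, 9), (1, 10), (1, 13), (1, 14)]
Unfold 5 (reflect across h@2): 32 holes -> [(0, 1), (0, 2), (0, 5), (0, 6), (0, 9), (0, 10), (0, 13), (0, 14), (1, 1), (1, 2), (1, 5), (1, 6), (1, 9), (1, 10), (1, 13), (1, 14), (2, 1), (2, 2), (2, 5), (2, 6), (2, 9), (2, 10), (2, 13), (2, 14), (3, 1), (3, 2), (3, 5), (3, 6), (3, 9), (3, 10), (3, 13), (3, 14)]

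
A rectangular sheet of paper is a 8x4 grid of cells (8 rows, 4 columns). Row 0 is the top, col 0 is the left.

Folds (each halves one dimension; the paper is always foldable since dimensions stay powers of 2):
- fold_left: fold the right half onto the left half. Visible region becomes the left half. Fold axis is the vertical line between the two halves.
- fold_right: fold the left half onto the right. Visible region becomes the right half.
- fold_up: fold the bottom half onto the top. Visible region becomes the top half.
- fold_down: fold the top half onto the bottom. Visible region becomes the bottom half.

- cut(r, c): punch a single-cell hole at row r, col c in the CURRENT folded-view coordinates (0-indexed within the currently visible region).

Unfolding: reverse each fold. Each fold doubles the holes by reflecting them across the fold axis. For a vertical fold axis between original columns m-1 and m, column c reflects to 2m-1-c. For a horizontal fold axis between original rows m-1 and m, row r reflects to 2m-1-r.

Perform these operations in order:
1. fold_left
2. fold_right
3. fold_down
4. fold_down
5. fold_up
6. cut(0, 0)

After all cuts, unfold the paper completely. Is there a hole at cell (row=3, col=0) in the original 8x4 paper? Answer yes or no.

Answer: yes

Derivation:
Op 1 fold_left: fold axis v@2; visible region now rows[0,8) x cols[0,2) = 8x2
Op 2 fold_right: fold axis v@1; visible region now rows[0,8) x cols[1,2) = 8x1
Op 3 fold_down: fold axis h@4; visible region now rows[4,8) x cols[1,2) = 4x1
Op 4 fold_down: fold axis h@6; visible region now rows[6,8) x cols[1,2) = 2x1
Op 5 fold_up: fold axis h@7; visible region now rows[6,7) x cols[1,2) = 1x1
Op 6 cut(0, 0): punch at orig (6,1); cuts so far [(6, 1)]; region rows[6,7) x cols[1,2) = 1x1
Unfold 1 (reflect across h@7): 2 holes -> [(6, 1), (7, 1)]
Unfold 2 (reflect across h@6): 4 holes -> [(4, 1), (5, 1), (6, 1), (7, 1)]
Unfold 3 (reflect across h@4): 8 holes -> [(0, 1), (1, 1), (2, 1), (3, 1), (4, 1), (5, 1), (6, 1), (7, 1)]
Unfold 4 (reflect across v@1): 16 holes -> [(0, 0), (0, 1), (1, 0), (1, 1), (2, 0), (2, 1), (3, 0), (3, 1), (4, 0), (4, 1), (5, 0), (5, 1), (6, 0), (6, 1), (7, 0), (7, 1)]
Unfold 5 (reflect across v@2): 32 holes -> [(0, 0), (0, 1), (0, 2), (0, 3), (1, 0), (1, 1), (1, 2), (1, 3), (2, 0), (2, 1), (2, 2), (2, 3), (3, 0), (3, 1), (3, 2), (3, 3), (4, 0), (4, 1), (4, 2), (4, 3), (5, 0), (5, 1), (5, 2), (5, 3), (6, 0), (6, 1), (6, 2), (6, 3), (7, 0), (7, 1), (7, 2), (7, 3)]
Holes: [(0, 0), (0, 1), (0, 2), (0, 3), (1, 0), (1, 1), (1, 2), (1, 3), (2, 0), (2, 1), (2, 2), (2, 3), (3, 0), (3, 1), (3, 2), (3, 3), (4, 0), (4, 1), (4, 2), (4, 3), (5, 0), (5, 1), (5, 2), (5, 3), (6, 0), (6, 1), (6, 2), (6, 3), (7, 0), (7, 1), (7, 2), (7, 3)]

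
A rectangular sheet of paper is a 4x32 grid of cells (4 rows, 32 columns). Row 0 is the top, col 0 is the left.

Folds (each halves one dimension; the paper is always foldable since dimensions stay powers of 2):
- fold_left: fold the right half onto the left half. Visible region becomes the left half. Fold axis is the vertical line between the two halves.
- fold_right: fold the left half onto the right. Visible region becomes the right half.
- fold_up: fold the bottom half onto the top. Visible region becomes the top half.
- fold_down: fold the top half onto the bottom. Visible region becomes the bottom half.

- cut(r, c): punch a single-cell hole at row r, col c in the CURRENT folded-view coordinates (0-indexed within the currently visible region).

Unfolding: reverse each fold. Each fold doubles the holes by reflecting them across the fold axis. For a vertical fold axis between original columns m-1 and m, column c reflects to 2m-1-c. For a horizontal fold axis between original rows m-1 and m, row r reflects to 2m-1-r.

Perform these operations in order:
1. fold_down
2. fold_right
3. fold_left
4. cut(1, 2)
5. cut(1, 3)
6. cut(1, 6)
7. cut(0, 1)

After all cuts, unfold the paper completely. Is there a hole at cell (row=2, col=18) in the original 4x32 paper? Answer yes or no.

Op 1 fold_down: fold axis h@2; visible region now rows[2,4) x cols[0,32) = 2x32
Op 2 fold_right: fold axis v@16; visible region now rows[2,4) x cols[16,32) = 2x16
Op 3 fold_left: fold axis v@24; visible region now rows[2,4) x cols[16,24) = 2x8
Op 4 cut(1, 2): punch at orig (3,18); cuts so far [(3, 18)]; region rows[2,4) x cols[16,24) = 2x8
Op 5 cut(1, 3): punch at orig (3,19); cuts so far [(3, 18), (3, 19)]; region rows[2,4) x cols[16,24) = 2x8
Op 6 cut(1, 6): punch at orig (3,22); cuts so far [(3, 18), (3, 19), (3, 22)]; region rows[2,4) x cols[16,24) = 2x8
Op 7 cut(0, 1): punch at orig (2,17); cuts so far [(2, 17), (3, 18), (3, 19), (3, 22)]; region rows[2,4) x cols[16,24) = 2x8
Unfold 1 (reflect across v@24): 8 holes -> [(2, 17), (2, 30), (3, 18), (3, 19), (3, 22), (3, 25), (3, 28), (3, 29)]
Unfold 2 (reflect across v@16): 16 holes -> [(2, 1), (2, 14), (2, 17), (2, 30), (3, 2), (3, 3), (3, 6), (3, 9), (3, 12), (3, 13), (3, 18), (3, 19), (3, 22), (3, 25), (3, 28), (3, 29)]
Unfold 3 (reflect across h@2): 32 holes -> [(0, 2), (0, 3), (0, 6), (0, 9), (0, 12), (0, 13), (0, 18), (0, 19), (0, 22), (0, 25), (0, 28), (0, 29), (1, 1), (1, 14), (1, 17), (1, 30), (2, 1), (2, 14), (2, 17), (2, 30), (3, 2), (3, 3), (3, 6), (3, 9), (3, 12), (3, 13), (3, 18), (3, 19), (3, 22), (3, 25), (3, 28), (3, 29)]
Holes: [(0, 2), (0, 3), (0, 6), (0, 9), (0, 12), (0, 13), (0, 18), (0, 19), (0, 22), (0, 25), (0, 28), (0, 29), (1, 1), (1, 14), (1, 17), (1, 30), (2, 1), (2, 14), (2, 17), (2, 30), (3, 2), (3, 3), (3, 6), (3, 9), (3, 12), (3, 13), (3, 18), (3, 19), (3, 22), (3, 25), (3, 28), (3, 29)]

Answer: no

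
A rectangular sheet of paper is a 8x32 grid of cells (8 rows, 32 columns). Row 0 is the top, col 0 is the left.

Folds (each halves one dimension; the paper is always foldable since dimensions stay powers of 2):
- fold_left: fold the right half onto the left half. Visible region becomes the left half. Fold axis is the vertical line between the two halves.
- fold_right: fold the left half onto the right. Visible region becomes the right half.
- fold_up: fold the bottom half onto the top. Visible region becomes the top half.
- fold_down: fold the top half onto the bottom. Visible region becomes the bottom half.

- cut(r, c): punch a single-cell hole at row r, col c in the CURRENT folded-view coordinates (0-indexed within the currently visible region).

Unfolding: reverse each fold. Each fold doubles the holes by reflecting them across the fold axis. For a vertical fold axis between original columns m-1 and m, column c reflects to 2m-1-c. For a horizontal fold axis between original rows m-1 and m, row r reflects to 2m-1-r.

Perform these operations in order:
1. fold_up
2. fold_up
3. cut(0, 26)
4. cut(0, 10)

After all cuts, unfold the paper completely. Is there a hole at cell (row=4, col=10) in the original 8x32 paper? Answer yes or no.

Answer: yes

Derivation:
Op 1 fold_up: fold axis h@4; visible region now rows[0,4) x cols[0,32) = 4x32
Op 2 fold_up: fold axis h@2; visible region now rows[0,2) x cols[0,32) = 2x32
Op 3 cut(0, 26): punch at orig (0,26); cuts so far [(0, 26)]; region rows[0,2) x cols[0,32) = 2x32
Op 4 cut(0, 10): punch at orig (0,10); cuts so far [(0, 10), (0, 26)]; region rows[0,2) x cols[0,32) = 2x32
Unfold 1 (reflect across h@2): 4 holes -> [(0, 10), (0, 26), (3, 10), (3, 26)]
Unfold 2 (reflect across h@4): 8 holes -> [(0, 10), (0, 26), (3, 10), (3, 26), (4, 10), (4, 26), (7, 10), (7, 26)]
Holes: [(0, 10), (0, 26), (3, 10), (3, 26), (4, 10), (4, 26), (7, 10), (7, 26)]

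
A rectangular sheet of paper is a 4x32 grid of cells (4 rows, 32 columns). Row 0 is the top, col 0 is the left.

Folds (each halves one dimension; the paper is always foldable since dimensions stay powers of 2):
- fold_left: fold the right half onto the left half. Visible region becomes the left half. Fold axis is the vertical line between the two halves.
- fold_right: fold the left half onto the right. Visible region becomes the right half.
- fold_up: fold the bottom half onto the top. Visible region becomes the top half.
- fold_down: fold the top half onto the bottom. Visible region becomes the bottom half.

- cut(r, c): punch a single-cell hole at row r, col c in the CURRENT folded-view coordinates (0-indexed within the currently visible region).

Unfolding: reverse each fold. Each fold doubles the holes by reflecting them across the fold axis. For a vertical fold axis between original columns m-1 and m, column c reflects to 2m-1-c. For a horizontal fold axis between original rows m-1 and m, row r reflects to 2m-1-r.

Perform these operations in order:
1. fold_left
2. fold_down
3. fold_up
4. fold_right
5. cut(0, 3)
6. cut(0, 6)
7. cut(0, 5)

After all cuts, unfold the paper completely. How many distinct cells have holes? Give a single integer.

Op 1 fold_left: fold axis v@16; visible region now rows[0,4) x cols[0,16) = 4x16
Op 2 fold_down: fold axis h@2; visible region now rows[2,4) x cols[0,16) = 2x16
Op 3 fold_up: fold axis h@3; visible region now rows[2,3) x cols[0,16) = 1x16
Op 4 fold_right: fold axis v@8; visible region now rows[2,3) x cols[8,16) = 1x8
Op 5 cut(0, 3): punch at orig (2,11); cuts so far [(2, 11)]; region rows[2,3) x cols[8,16) = 1x8
Op 6 cut(0, 6): punch at orig (2,14); cuts so far [(2, 11), (2, 14)]; region rows[2,3) x cols[8,16) = 1x8
Op 7 cut(0, 5): punch at orig (2,13); cuts so far [(2, 11), (2, 13), (2, 14)]; region rows[2,3) x cols[8,16) = 1x8
Unfold 1 (reflect across v@8): 6 holes -> [(2, 1), (2, 2), (2, 4), (2, 11), (2, 13), (2, 14)]
Unfold 2 (reflect across h@3): 12 holes -> [(2, 1), (2, 2), (2, 4), (2, 11), (2, 13), (2, 14), (3, 1), (3, 2), (3, 4), (3, 11), (3, 13), (3, 14)]
Unfold 3 (reflect across h@2): 24 holes -> [(0, 1), (0, 2), (0, 4), (0, 11), (0, 13), (0, 14), (1, 1), (1, 2), (1, 4), (1, 11), (1, 13), (1, 14), (2, 1), (2, 2), (2, 4), (2, 11), (2, 13), (2, 14), (3, 1), (3, 2), (3, 4), (3, 11), (3, 13), (3, 14)]
Unfold 4 (reflect across v@16): 48 holes -> [(0, 1), (0, 2), (0, 4), (0, 11), (0, 13), (0, 14), (0, 17), (0, 18), (0, 20), (0, 27), (0, 29), (0, 30), (1, 1), (1, 2), (1, 4), (1, 11), (1, 13), (1, 14), (1, 17), (1, 18), (1, 20), (1, 27), (1, 29), (1, 30), (2, 1), (2, 2), (2, 4), (2, 11), (2, 13), (2, 14), (2, 17), (2, 18), (2, 20), (2, 27), (2, 29), (2, 30), (3, 1), (3, 2), (3, 4), (3, 11), (3, 13), (3, 14), (3, 17), (3, 18), (3, 20), (3, 27), (3, 29), (3, 30)]

Answer: 48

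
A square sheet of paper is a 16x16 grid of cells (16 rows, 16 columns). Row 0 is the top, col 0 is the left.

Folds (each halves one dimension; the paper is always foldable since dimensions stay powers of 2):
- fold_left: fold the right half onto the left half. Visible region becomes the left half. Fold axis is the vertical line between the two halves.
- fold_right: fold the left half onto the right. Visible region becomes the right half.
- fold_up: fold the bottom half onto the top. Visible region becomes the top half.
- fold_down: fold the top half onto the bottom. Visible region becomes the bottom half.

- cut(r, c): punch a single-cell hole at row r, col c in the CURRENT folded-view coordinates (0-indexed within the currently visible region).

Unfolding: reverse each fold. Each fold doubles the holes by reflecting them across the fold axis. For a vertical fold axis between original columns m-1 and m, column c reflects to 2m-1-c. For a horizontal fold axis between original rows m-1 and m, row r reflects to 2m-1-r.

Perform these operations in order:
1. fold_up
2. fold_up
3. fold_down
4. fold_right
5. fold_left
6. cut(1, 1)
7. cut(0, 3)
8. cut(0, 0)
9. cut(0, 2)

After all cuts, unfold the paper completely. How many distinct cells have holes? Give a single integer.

Answer: 128

Derivation:
Op 1 fold_up: fold axis h@8; visible region now rows[0,8) x cols[0,16) = 8x16
Op 2 fold_up: fold axis h@4; visible region now rows[0,4) x cols[0,16) = 4x16
Op 3 fold_down: fold axis h@2; visible region now rows[2,4) x cols[0,16) = 2x16
Op 4 fold_right: fold axis v@8; visible region now rows[2,4) x cols[8,16) = 2x8
Op 5 fold_left: fold axis v@12; visible region now rows[2,4) x cols[8,12) = 2x4
Op 6 cut(1, 1): punch at orig (3,9); cuts so far [(3, 9)]; region rows[2,4) x cols[8,12) = 2x4
Op 7 cut(0, 3): punch at orig (2,11); cuts so far [(2, 11), (3, 9)]; region rows[2,4) x cols[8,12) = 2x4
Op 8 cut(0, 0): punch at orig (2,8); cuts so far [(2, 8), (2, 11), (3, 9)]; region rows[2,4) x cols[8,12) = 2x4
Op 9 cut(0, 2): punch at orig (2,10); cuts so far [(2, 8), (2, 10), (2, 11), (3, 9)]; region rows[2,4) x cols[8,12) = 2x4
Unfold 1 (reflect across v@12): 8 holes -> [(2, 8), (2, 10), (2, 11), (2, 12), (2, 13), (2, 15), (3, 9), (3, 14)]
Unfold 2 (reflect across v@8): 16 holes -> [(2, 0), (2, 2), (2, 3), (2, 4), (2, 5), (2, 7), (2, 8), (2, 10), (2, 11), (2, 12), (2, 13), (2, 15), (3, 1), (3, 6), (3, 9), (3, 14)]
Unfold 3 (reflect across h@2): 32 holes -> [(0, 1), (0, 6), (0, 9), (0, 14), (1, 0), (1, 2), (1, 3), (1, 4), (1, 5), (1, 7), (1, 8), (1, 10), (1, 11), (1, 12), (1, 13), (1, 15), (2, 0), (2, 2), (2, 3), (2, 4), (2, 5), (2, 7), (2, 8), (2, 10), (2, 11), (2, 12), (2, 13), (2, 15), (3, 1), (3, 6), (3, 9), (3, 14)]
Unfold 4 (reflect across h@4): 64 holes -> [(0, 1), (0, 6), (0, 9), (0, 14), (1, 0), (1, 2), (1, 3), (1, 4), (1, 5), (1, 7), (1, 8), (1, 10), (1, 11), (1, 12), (1, 13), (1, 15), (2, 0), (2, 2), (2, 3), (2, 4), (2, 5), (2, 7), (2, 8), (2, 10), (2, 11), (2, 12), (2, 13), (2, 15), (3, 1), (3, 6), (3, 9), (3, 14), (4, 1), (4, 6), (4, 9), (4, 14), (5, 0), (5, 2), (5, 3), (5, 4), (5, 5), (5, 7), (5, 8), (5, 10), (5, 11), (5, 12), (5, 13), (5, 15), (6, 0), (6, 2), (6, 3), (6, 4), (6, 5), (6, 7), (6, 8), (6, 10), (6, 11), (6, 12), (6, 13), (6, 15), (7, 1), (7, 6), (7, 9), (7, 14)]
Unfold 5 (reflect across h@8): 128 holes -> [(0, 1), (0, 6), (0, 9), (0, 14), (1, 0), (1, 2), (1, 3), (1, 4), (1, 5), (1, 7), (1, 8), (1, 10), (1, 11), (1, 12), (1, 13), (1, 15), (2, 0), (2, 2), (2, 3), (2, 4), (2, 5), (2, 7), (2, 8), (2, 10), (2, 11), (2, 12), (2, 13), (2, 15), (3, 1), (3, 6), (3, 9), (3, 14), (4, 1), (4, 6), (4, 9), (4, 14), (5, 0), (5, 2), (5, 3), (5, 4), (5, 5), (5, 7), (5, 8), (5, 10), (5, 11), (5, 12), (5, 13), (5, 15), (6, 0), (6, 2), (6, 3), (6, 4), (6, 5), (6, 7), (6, 8), (6, 10), (6, 11), (6, 12), (6, 13), (6, 15), (7, 1), (7, 6), (7, 9), (7, 14), (8, 1), (8, 6), (8, 9), (8, 14), (9, 0), (9, 2), (9, 3), (9, 4), (9, 5), (9, 7), (9, 8), (9, 10), (9, 11), (9, 12), (9, 13), (9, 15), (10, 0), (10, 2), (10, 3), (10, 4), (10, 5), (10, 7), (10, 8), (10, 10), (10, 11), (10, 12), (10, 13), (10, 15), (11, 1), (11, 6), (11, 9), (11, 14), (12, 1), (12, 6), (12, 9), (12, 14), (13, 0), (13, 2), (13, 3), (13, 4), (13, 5), (13, 7), (13, 8), (13, 10), (13, 11), (13, 12), (13, 13), (13, 15), (14, 0), (14, 2), (14, 3), (14, 4), (14, 5), (14, 7), (14, 8), (14, 10), (14, 11), (14, 12), (14, 13), (14, 15), (15, 1), (15, 6), (15, 9), (15, 14)]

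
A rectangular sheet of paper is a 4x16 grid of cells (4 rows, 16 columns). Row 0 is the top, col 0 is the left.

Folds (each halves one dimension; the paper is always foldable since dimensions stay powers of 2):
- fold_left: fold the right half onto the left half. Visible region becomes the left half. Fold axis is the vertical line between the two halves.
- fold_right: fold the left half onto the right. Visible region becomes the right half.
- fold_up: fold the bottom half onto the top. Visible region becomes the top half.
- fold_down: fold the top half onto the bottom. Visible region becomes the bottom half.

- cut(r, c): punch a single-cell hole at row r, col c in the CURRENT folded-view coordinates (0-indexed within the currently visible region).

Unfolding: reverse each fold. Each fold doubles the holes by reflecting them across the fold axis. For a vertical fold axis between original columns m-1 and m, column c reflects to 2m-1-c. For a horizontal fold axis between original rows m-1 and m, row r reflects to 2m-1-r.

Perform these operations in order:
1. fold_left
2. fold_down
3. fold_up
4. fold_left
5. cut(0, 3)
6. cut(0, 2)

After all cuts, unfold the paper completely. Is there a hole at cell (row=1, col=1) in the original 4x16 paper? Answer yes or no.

Op 1 fold_left: fold axis v@8; visible region now rows[0,4) x cols[0,8) = 4x8
Op 2 fold_down: fold axis h@2; visible region now rows[2,4) x cols[0,8) = 2x8
Op 3 fold_up: fold axis h@3; visible region now rows[2,3) x cols[0,8) = 1x8
Op 4 fold_left: fold axis v@4; visible region now rows[2,3) x cols[0,4) = 1x4
Op 5 cut(0, 3): punch at orig (2,3); cuts so far [(2, 3)]; region rows[2,3) x cols[0,4) = 1x4
Op 6 cut(0, 2): punch at orig (2,2); cuts so far [(2, 2), (2, 3)]; region rows[2,3) x cols[0,4) = 1x4
Unfold 1 (reflect across v@4): 4 holes -> [(2, 2), (2, 3), (2, 4), (2, 5)]
Unfold 2 (reflect across h@3): 8 holes -> [(2, 2), (2, 3), (2, 4), (2, 5), (3, 2), (3, 3), (3, 4), (3, 5)]
Unfold 3 (reflect across h@2): 16 holes -> [(0, 2), (0, 3), (0, 4), (0, 5), (1, 2), (1, 3), (1, 4), (1, 5), (2, 2), (2, 3), (2, 4), (2, 5), (3, 2), (3, 3), (3, 4), (3, 5)]
Unfold 4 (reflect across v@8): 32 holes -> [(0, 2), (0, 3), (0, 4), (0, 5), (0, 10), (0, 11), (0, 12), (0, 13), (1, 2), (1, 3), (1, 4), (1, 5), (1, 10), (1, 11), (1, 12), (1, 13), (2, 2), (2, 3), (2, 4), (2, 5), (2, 10), (2, 11), (2, 12), (2, 13), (3, 2), (3, 3), (3, 4), (3, 5), (3, 10), (3, 11), (3, 12), (3, 13)]
Holes: [(0, 2), (0, 3), (0, 4), (0, 5), (0, 10), (0, 11), (0, 12), (0, 13), (1, 2), (1, 3), (1, 4), (1, 5), (1, 10), (1, 11), (1, 12), (1, 13), (2, 2), (2, 3), (2, 4), (2, 5), (2, 10), (2, 11), (2, 12), (2, 13), (3, 2), (3, 3), (3, 4), (3, 5), (3, 10), (3, 11), (3, 12), (3, 13)]

Answer: no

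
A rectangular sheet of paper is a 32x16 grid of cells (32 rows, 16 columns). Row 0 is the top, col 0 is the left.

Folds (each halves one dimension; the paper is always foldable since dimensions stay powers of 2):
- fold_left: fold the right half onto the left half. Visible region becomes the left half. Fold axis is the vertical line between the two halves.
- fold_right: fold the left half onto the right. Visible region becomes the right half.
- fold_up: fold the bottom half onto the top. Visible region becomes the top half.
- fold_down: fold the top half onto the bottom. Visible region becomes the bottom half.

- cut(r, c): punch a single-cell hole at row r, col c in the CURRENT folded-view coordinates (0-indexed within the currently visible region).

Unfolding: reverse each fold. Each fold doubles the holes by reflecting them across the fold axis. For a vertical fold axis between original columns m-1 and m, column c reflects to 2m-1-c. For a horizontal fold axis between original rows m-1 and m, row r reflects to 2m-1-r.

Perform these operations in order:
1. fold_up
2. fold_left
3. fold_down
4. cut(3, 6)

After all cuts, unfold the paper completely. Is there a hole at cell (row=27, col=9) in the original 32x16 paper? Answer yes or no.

Answer: yes

Derivation:
Op 1 fold_up: fold axis h@16; visible region now rows[0,16) x cols[0,16) = 16x16
Op 2 fold_left: fold axis v@8; visible region now rows[0,16) x cols[0,8) = 16x8
Op 3 fold_down: fold axis h@8; visible region now rows[8,16) x cols[0,8) = 8x8
Op 4 cut(3, 6): punch at orig (11,6); cuts so far [(11, 6)]; region rows[8,16) x cols[0,8) = 8x8
Unfold 1 (reflect across h@8): 2 holes -> [(4, 6), (11, 6)]
Unfold 2 (reflect across v@8): 4 holes -> [(4, 6), (4, 9), (11, 6), (11, 9)]
Unfold 3 (reflect across h@16): 8 holes -> [(4, 6), (4, 9), (11, 6), (11, 9), (20, 6), (20, 9), (27, 6), (27, 9)]
Holes: [(4, 6), (4, 9), (11, 6), (11, 9), (20, 6), (20, 9), (27, 6), (27, 9)]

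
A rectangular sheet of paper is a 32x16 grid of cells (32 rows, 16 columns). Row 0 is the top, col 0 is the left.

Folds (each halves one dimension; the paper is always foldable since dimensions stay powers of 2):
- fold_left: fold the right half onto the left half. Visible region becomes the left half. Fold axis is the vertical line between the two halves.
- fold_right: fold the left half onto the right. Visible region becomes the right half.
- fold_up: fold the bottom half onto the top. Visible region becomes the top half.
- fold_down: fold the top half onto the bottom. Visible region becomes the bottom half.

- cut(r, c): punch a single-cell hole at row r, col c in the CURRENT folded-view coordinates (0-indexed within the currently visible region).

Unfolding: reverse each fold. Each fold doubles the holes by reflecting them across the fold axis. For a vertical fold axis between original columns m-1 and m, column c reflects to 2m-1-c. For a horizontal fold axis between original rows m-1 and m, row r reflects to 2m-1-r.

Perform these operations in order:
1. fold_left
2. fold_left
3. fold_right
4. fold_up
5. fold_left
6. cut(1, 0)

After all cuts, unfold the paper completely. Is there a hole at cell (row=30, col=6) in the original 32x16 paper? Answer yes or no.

Op 1 fold_left: fold axis v@8; visible region now rows[0,32) x cols[0,8) = 32x8
Op 2 fold_left: fold axis v@4; visible region now rows[0,32) x cols[0,4) = 32x4
Op 3 fold_right: fold axis v@2; visible region now rows[0,32) x cols[2,4) = 32x2
Op 4 fold_up: fold axis h@16; visible region now rows[0,16) x cols[2,4) = 16x2
Op 5 fold_left: fold axis v@3; visible region now rows[0,16) x cols[2,3) = 16x1
Op 6 cut(1, 0): punch at orig (1,2); cuts so far [(1, 2)]; region rows[0,16) x cols[2,3) = 16x1
Unfold 1 (reflect across v@3): 2 holes -> [(1, 2), (1, 3)]
Unfold 2 (reflect across h@16): 4 holes -> [(1, 2), (1, 3), (30, 2), (30, 3)]
Unfold 3 (reflect across v@2): 8 holes -> [(1, 0), (1, 1), (1, 2), (1, 3), (30, 0), (30, 1), (30, 2), (30, 3)]
Unfold 4 (reflect across v@4): 16 holes -> [(1, 0), (1, 1), (1, 2), (1, 3), (1, 4), (1, 5), (1, 6), (1, 7), (30, 0), (30, 1), (30, 2), (30, 3), (30, 4), (30, 5), (30, 6), (30, 7)]
Unfold 5 (reflect across v@8): 32 holes -> [(1, 0), (1, 1), (1, 2), (1, 3), (1, 4), (1, 5), (1, 6), (1, 7), (1, 8), (1, 9), (1, 10), (1, 11), (1, 12), (1, 13), (1, 14), (1, 15), (30, 0), (30, 1), (30, 2), (30, 3), (30, 4), (30, 5), (30, 6), (30, 7), (30, 8), (30, 9), (30, 10), (30, 11), (30, 12), (30, 13), (30, 14), (30, 15)]
Holes: [(1, 0), (1, 1), (1, 2), (1, 3), (1, 4), (1, 5), (1, 6), (1, 7), (1, 8), (1, 9), (1, 10), (1, 11), (1, 12), (1, 13), (1, 14), (1, 15), (30, 0), (30, 1), (30, 2), (30, 3), (30, 4), (30, 5), (30, 6), (30, 7), (30, 8), (30, 9), (30, 10), (30, 11), (30, 12), (30, 13), (30, 14), (30, 15)]

Answer: yes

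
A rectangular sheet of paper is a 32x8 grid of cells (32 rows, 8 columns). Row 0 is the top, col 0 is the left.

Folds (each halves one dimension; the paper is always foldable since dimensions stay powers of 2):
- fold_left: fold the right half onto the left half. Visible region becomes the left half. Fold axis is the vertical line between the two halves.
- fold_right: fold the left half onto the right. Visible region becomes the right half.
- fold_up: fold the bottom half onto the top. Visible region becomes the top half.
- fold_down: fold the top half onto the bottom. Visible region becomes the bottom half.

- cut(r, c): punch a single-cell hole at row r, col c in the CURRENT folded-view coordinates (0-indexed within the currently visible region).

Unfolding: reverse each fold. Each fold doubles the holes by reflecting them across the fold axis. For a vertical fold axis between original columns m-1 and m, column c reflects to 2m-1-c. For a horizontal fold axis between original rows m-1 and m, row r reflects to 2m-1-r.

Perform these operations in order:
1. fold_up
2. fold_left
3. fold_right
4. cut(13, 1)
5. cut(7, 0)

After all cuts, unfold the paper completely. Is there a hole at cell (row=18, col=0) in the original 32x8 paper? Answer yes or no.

Op 1 fold_up: fold axis h@16; visible region now rows[0,16) x cols[0,8) = 16x8
Op 2 fold_left: fold axis v@4; visible region now rows[0,16) x cols[0,4) = 16x4
Op 3 fold_right: fold axis v@2; visible region now rows[0,16) x cols[2,4) = 16x2
Op 4 cut(13, 1): punch at orig (13,3); cuts so far [(13, 3)]; region rows[0,16) x cols[2,4) = 16x2
Op 5 cut(7, 0): punch at orig (7,2); cuts so far [(7, 2), (13, 3)]; region rows[0,16) x cols[2,4) = 16x2
Unfold 1 (reflect across v@2): 4 holes -> [(7, 1), (7, 2), (13, 0), (13, 3)]
Unfold 2 (reflect across v@4): 8 holes -> [(7, 1), (7, 2), (7, 5), (7, 6), (13, 0), (13, 3), (13, 4), (13, 7)]
Unfold 3 (reflect across h@16): 16 holes -> [(7, 1), (7, 2), (7, 5), (7, 6), (13, 0), (13, 3), (13, 4), (13, 7), (18, 0), (18, 3), (18, 4), (18, 7), (24, 1), (24, 2), (24, 5), (24, 6)]
Holes: [(7, 1), (7, 2), (7, 5), (7, 6), (13, 0), (13, 3), (13, 4), (13, 7), (18, 0), (18, 3), (18, 4), (18, 7), (24, 1), (24, 2), (24, 5), (24, 6)]

Answer: yes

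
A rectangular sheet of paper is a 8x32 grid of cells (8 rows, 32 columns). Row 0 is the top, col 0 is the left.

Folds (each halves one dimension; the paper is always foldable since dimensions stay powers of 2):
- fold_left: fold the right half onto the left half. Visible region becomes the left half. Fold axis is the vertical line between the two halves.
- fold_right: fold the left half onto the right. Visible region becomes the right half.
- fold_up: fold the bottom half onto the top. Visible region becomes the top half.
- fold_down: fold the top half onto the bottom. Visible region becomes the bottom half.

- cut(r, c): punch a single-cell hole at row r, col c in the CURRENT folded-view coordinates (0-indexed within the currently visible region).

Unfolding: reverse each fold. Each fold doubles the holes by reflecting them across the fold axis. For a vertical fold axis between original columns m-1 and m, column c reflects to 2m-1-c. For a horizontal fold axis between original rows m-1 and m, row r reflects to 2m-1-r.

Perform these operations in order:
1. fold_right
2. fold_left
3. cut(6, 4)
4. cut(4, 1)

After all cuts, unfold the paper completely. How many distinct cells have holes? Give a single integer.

Answer: 8

Derivation:
Op 1 fold_right: fold axis v@16; visible region now rows[0,8) x cols[16,32) = 8x16
Op 2 fold_left: fold axis v@24; visible region now rows[0,8) x cols[16,24) = 8x8
Op 3 cut(6, 4): punch at orig (6,20); cuts so far [(6, 20)]; region rows[0,8) x cols[16,24) = 8x8
Op 4 cut(4, 1): punch at orig (4,17); cuts so far [(4, 17), (6, 20)]; region rows[0,8) x cols[16,24) = 8x8
Unfold 1 (reflect across v@24): 4 holes -> [(4, 17), (4, 30), (6, 20), (6, 27)]
Unfold 2 (reflect across v@16): 8 holes -> [(4, 1), (4, 14), (4, 17), (4, 30), (6, 4), (6, 11), (6, 20), (6, 27)]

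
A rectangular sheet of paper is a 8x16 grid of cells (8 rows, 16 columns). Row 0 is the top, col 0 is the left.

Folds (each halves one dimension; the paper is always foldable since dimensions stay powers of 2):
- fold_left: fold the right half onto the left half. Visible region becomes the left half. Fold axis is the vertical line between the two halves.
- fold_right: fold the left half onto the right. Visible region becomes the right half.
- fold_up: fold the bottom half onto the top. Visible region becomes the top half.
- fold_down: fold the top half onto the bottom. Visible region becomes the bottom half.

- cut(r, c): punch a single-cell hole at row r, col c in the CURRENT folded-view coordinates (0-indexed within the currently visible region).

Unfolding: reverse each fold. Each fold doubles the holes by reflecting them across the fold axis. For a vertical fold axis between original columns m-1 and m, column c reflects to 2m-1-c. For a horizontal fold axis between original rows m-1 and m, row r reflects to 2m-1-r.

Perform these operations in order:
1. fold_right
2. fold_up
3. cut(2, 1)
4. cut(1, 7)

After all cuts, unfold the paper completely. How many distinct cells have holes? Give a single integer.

Answer: 8

Derivation:
Op 1 fold_right: fold axis v@8; visible region now rows[0,8) x cols[8,16) = 8x8
Op 2 fold_up: fold axis h@4; visible region now rows[0,4) x cols[8,16) = 4x8
Op 3 cut(2, 1): punch at orig (2,9); cuts so far [(2, 9)]; region rows[0,4) x cols[8,16) = 4x8
Op 4 cut(1, 7): punch at orig (1,15); cuts so far [(1, 15), (2, 9)]; region rows[0,4) x cols[8,16) = 4x8
Unfold 1 (reflect across h@4): 4 holes -> [(1, 15), (2, 9), (5, 9), (6, 15)]
Unfold 2 (reflect across v@8): 8 holes -> [(1, 0), (1, 15), (2, 6), (2, 9), (5, 6), (5, 9), (6, 0), (6, 15)]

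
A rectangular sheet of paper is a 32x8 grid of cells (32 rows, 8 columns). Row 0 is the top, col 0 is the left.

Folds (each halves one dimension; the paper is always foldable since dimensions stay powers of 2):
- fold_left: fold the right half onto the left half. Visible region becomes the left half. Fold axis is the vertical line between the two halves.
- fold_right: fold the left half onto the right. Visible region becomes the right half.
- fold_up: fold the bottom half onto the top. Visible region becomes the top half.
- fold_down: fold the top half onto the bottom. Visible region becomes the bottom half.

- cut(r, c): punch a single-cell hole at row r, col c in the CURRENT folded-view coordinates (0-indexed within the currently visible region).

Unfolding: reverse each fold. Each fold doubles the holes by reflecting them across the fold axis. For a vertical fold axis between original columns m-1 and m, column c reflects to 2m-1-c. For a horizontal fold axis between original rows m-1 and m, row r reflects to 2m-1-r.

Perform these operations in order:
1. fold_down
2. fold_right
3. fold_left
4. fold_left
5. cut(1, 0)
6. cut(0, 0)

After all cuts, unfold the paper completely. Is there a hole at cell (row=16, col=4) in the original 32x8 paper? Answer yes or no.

Op 1 fold_down: fold axis h@16; visible region now rows[16,32) x cols[0,8) = 16x8
Op 2 fold_right: fold axis v@4; visible region now rows[16,32) x cols[4,8) = 16x4
Op 3 fold_left: fold axis v@6; visible region now rows[16,32) x cols[4,6) = 16x2
Op 4 fold_left: fold axis v@5; visible region now rows[16,32) x cols[4,5) = 16x1
Op 5 cut(1, 0): punch at orig (17,4); cuts so far [(17, 4)]; region rows[16,32) x cols[4,5) = 16x1
Op 6 cut(0, 0): punch at orig (16,4); cuts so far [(16, 4), (17, 4)]; region rows[16,32) x cols[4,5) = 16x1
Unfold 1 (reflect across v@5): 4 holes -> [(16, 4), (16, 5), (17, 4), (17, 5)]
Unfold 2 (reflect across v@6): 8 holes -> [(16, 4), (16, 5), (16, 6), (16, 7), (17, 4), (17, 5), (17, 6), (17, 7)]
Unfold 3 (reflect across v@4): 16 holes -> [(16, 0), (16, 1), (16, 2), (16, 3), (16, 4), (16, 5), (16, 6), (16, 7), (17, 0), (17, 1), (17, 2), (17, 3), (17, 4), (17, 5), (17, 6), (17, 7)]
Unfold 4 (reflect across h@16): 32 holes -> [(14, 0), (14, 1), (14, 2), (14, 3), (14, 4), (14, 5), (14, 6), (14, 7), (15, 0), (15, 1), (15, 2), (15, 3), (15, 4), (15, 5), (15, 6), (15, 7), (16, 0), (16, 1), (16, 2), (16, 3), (16, 4), (16, 5), (16, 6), (16, 7), (17, 0), (17, 1), (17, 2), (17, 3), (17, 4), (17, 5), (17, 6), (17, 7)]
Holes: [(14, 0), (14, 1), (14, 2), (14, 3), (14, 4), (14, 5), (14, 6), (14, 7), (15, 0), (15, 1), (15, 2), (15, 3), (15, 4), (15, 5), (15, 6), (15, 7), (16, 0), (16, 1), (16, 2), (16, 3), (16, 4), (16, 5), (16, 6), (16, 7), (17, 0), (17, 1), (17, 2), (17, 3), (17, 4), (17, 5), (17, 6), (17, 7)]

Answer: yes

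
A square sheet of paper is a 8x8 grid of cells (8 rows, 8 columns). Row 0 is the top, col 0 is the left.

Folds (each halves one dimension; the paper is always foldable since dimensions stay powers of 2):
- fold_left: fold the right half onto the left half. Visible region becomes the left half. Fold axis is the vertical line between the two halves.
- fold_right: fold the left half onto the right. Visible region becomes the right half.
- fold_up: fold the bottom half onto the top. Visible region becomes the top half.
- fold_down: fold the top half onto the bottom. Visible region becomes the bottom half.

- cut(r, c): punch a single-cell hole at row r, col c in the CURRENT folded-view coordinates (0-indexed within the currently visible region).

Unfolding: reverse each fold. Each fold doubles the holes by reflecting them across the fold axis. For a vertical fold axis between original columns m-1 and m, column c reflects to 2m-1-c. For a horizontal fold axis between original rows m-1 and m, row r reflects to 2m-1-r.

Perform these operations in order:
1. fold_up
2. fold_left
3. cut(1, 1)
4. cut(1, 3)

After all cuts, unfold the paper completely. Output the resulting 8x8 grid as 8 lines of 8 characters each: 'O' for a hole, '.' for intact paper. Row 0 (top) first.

Op 1 fold_up: fold axis h@4; visible region now rows[0,4) x cols[0,8) = 4x8
Op 2 fold_left: fold axis v@4; visible region now rows[0,4) x cols[0,4) = 4x4
Op 3 cut(1, 1): punch at orig (1,1); cuts so far [(1, 1)]; region rows[0,4) x cols[0,4) = 4x4
Op 4 cut(1, 3): punch at orig (1,3); cuts so far [(1, 1), (1, 3)]; region rows[0,4) x cols[0,4) = 4x4
Unfold 1 (reflect across v@4): 4 holes -> [(1, 1), (1, 3), (1, 4), (1, 6)]
Unfold 2 (reflect across h@4): 8 holes -> [(1, 1), (1, 3), (1, 4), (1, 6), (6, 1), (6, 3), (6, 4), (6, 6)]

Answer: ........
.O.OO.O.
........
........
........
........
.O.OO.O.
........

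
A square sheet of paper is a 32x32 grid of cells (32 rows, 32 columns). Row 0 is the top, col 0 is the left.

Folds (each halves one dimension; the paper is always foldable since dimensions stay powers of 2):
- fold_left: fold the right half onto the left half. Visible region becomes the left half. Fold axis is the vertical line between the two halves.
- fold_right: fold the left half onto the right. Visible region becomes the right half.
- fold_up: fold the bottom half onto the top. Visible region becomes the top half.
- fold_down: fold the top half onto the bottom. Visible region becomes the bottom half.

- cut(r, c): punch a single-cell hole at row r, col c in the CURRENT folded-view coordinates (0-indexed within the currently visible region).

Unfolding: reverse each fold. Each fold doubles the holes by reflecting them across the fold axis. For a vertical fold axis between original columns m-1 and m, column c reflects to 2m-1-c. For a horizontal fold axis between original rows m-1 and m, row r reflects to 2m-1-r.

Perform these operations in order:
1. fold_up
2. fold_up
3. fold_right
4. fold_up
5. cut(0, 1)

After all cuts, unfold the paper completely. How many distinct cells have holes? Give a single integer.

Answer: 16

Derivation:
Op 1 fold_up: fold axis h@16; visible region now rows[0,16) x cols[0,32) = 16x32
Op 2 fold_up: fold axis h@8; visible region now rows[0,8) x cols[0,32) = 8x32
Op 3 fold_right: fold axis v@16; visible region now rows[0,8) x cols[16,32) = 8x16
Op 4 fold_up: fold axis h@4; visible region now rows[0,4) x cols[16,32) = 4x16
Op 5 cut(0, 1): punch at orig (0,17); cuts so far [(0, 17)]; region rows[0,4) x cols[16,32) = 4x16
Unfold 1 (reflect across h@4): 2 holes -> [(0, 17), (7, 17)]
Unfold 2 (reflect across v@16): 4 holes -> [(0, 14), (0, 17), (7, 14), (7, 17)]
Unfold 3 (reflect across h@8): 8 holes -> [(0, 14), (0, 17), (7, 14), (7, 17), (8, 14), (8, 17), (15, 14), (15, 17)]
Unfold 4 (reflect across h@16): 16 holes -> [(0, 14), (0, 17), (7, 14), (7, 17), (8, 14), (8, 17), (15, 14), (15, 17), (16, 14), (16, 17), (23, 14), (23, 17), (24, 14), (24, 17), (31, 14), (31, 17)]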